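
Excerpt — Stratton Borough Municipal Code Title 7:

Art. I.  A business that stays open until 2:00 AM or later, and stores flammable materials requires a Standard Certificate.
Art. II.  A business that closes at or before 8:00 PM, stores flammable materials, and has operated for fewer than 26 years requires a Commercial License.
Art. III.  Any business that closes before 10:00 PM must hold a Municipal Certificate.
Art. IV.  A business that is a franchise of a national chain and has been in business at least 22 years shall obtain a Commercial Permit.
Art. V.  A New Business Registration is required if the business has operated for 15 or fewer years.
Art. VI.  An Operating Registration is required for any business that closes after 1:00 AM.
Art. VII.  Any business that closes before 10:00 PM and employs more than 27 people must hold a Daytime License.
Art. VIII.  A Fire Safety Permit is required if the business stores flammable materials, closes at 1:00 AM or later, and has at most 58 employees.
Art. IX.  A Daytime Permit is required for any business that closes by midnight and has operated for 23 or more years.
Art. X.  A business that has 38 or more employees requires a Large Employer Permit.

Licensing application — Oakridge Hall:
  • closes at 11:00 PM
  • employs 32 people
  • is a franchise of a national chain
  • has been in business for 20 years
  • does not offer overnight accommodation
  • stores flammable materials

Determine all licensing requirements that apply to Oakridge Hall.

Art. I. closes 11:00 PM, at/before 2:00 AM; stores flammable materials → Standard Certificate not required.
Art. II. closes 11:00 PM, after 8:00 PM; stores flammable materials; years in business 20 < 26 → Commercial License not required.
Art. III. closes 11:00 PM, after 10:00 PM → Municipal Certificate not required.
Art. IV. is a franchise of a national chain; years in business 20 < 22 → Commercial Permit not required.
Art. V. years in business 20 > 15 → New Business Registration not required.
Art. VI. closes 11:00 PM, at/before 1:00 AM → Operating Registration not required.
Art. VII. closes 11:00 PM, after 10:00 PM; employees 32 > 27 → Daytime License not required.
Art. VIII. stores flammable materials; closes 11:00 PM, at/before 1:00 AM; employees 32 ≤ 58 → Fire Safety Permit not required.
Art. IX. closes 11:00 PM, at/before midnight; years in business 20 < 23 → Daytime Permit not required.
Art. X. employees 32 < 38 → Large Employer Permit not required.

None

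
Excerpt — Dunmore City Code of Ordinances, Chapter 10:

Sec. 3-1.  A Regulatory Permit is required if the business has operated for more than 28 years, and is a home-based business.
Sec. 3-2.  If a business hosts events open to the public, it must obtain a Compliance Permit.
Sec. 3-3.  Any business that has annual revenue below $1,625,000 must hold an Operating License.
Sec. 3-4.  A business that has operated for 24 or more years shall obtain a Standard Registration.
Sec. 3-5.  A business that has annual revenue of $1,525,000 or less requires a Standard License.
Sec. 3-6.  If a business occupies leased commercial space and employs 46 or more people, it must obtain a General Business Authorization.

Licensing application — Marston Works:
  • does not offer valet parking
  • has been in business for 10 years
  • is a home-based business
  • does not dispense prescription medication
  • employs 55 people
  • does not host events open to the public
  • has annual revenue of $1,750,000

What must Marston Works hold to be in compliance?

Sec. 3-1. years in business 10 ≤ 28; is a home-based business → Regulatory Permit not required.
Sec. 3-2. does not host events open to the public → Compliance Permit not required.
Sec. 3-3. revenue $1,750,000 ≥ $1,625,000 → Operating License not required.
Sec. 3-4. years in business 10 < 24 → Standard Registration not required.
Sec. 3-5. revenue $1,750,000 > $1,525,000 → Standard License not required.
Sec. 3-6. is a home-based business (not: occupies leased commercial space); employees 55 ≥ 46 → General Business Authorization not required.

None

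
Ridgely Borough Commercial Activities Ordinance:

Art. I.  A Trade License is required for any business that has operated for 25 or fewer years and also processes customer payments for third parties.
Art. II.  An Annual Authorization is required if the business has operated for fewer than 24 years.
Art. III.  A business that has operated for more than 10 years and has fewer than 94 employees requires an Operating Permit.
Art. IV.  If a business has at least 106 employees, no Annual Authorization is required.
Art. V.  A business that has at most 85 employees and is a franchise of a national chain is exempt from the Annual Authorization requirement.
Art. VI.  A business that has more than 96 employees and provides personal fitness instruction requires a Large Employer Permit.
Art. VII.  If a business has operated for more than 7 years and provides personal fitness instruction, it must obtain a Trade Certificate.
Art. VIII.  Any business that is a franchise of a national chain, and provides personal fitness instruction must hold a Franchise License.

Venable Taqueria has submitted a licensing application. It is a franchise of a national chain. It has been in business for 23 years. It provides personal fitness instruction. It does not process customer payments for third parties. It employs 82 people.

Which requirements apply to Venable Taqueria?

Franchise License, Operating Permit, Trade Certificate

Art. I. years in business 23 ≤ 25; does not process customer payments for third parties → Trade License not required.
Art. II. years in business 23 < 24 → Annual Authorization required.
Art. III. years in business 23 > 10; employees 82 < 94 → Operating Permit required.
Art. IV. employees 82 < 106 → Annual Authorization exemption does not apply.
Art. V. employees 82 ≤ 85; is a franchise of a national chain → exempt from Annual Authorization.
Art. VI. employees 82 ≤ 96; provides personal fitness instruction → Large Employer Permit not required.
Art. VII. years in business 23 > 7; provides personal fitness instruction → Trade Certificate required.
Art. VIII. is a franchise of a national chain; provides personal fitness instruction → Franchise License required.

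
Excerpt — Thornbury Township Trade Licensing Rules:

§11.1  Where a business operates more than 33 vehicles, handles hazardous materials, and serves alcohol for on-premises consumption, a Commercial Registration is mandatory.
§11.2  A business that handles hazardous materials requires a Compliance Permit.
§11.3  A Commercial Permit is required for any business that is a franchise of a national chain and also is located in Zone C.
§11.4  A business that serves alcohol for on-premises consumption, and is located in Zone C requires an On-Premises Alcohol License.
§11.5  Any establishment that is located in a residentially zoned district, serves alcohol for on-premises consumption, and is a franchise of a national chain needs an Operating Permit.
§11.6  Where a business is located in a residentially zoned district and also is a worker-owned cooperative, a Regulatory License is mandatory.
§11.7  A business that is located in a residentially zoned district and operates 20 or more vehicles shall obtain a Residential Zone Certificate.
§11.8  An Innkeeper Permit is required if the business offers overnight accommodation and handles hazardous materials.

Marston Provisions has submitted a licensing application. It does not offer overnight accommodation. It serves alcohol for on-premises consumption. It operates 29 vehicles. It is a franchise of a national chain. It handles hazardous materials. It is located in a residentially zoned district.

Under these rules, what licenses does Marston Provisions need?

Compliance Permit, Operating Permit, Residential Zone Certificate

§11.1 vehicles 29 ≤ 33; handles hazardous materials; serves alcohol for on-premises consumption → Commercial Registration not required.
§11.2 handles hazardous materials → Compliance Permit required.
§11.3 is a franchise of a national chain; is located in a residentially zoned district (not: is located in Zone C) → Commercial Permit not required.
§11.4 serves alcohol for on-premises consumption; is located in a residentially zoned district (not: is located in Zone C) → On-Premises Alcohol License not required.
§11.5 is located in a residentially zoned district; serves alcohol for on-premises consumption; is a franchise of a national chain → Operating Permit required.
§11.6 is located in a residentially zoned district; is a franchise of a national chain (not: is a worker-owned cooperative) → Regulatory License not required.
§11.7 is located in a residentially zoned district; vehicles 29 ≥ 20 → Residential Zone Certificate required.
§11.8 does not offer overnight accommodation; handles hazardous materials → Innkeeper Permit not required.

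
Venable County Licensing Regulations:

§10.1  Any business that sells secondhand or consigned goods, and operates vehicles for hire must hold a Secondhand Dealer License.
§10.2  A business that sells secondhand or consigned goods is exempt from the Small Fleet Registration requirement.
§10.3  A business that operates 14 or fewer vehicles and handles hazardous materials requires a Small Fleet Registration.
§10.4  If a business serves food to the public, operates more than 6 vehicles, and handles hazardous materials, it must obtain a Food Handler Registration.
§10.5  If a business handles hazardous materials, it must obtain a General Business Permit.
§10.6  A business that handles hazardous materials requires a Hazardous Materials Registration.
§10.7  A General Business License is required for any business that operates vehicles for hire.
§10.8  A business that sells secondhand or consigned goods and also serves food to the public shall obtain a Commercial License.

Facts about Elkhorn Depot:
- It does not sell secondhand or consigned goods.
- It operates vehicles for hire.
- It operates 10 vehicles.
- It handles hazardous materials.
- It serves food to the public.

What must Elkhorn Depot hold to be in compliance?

§10.1 does not sell secondhand or consigned goods; operates vehicles for hire → Secondhand Dealer License not required.
§10.2 does not sell secondhand or consigned goods → Small Fleet Registration exemption does not apply.
§10.3 vehicles 10 ≤ 14; handles hazardous materials → Small Fleet Registration required.
§10.4 serves food to the public; vehicles 10 > 6; handles hazardous materials → Food Handler Registration required.
§10.5 handles hazardous materials → General Business Permit required.
§10.6 handles hazardous materials → Hazardous Materials Registration required.
§10.7 operates vehicles for hire → General Business License required.
§10.8 does not sell secondhand or consigned goods; serves food to the public → Commercial License not required.

Food Handler Registration, General Business License, General Business Permit, Hazardous Materials Registration, Small Fleet Registration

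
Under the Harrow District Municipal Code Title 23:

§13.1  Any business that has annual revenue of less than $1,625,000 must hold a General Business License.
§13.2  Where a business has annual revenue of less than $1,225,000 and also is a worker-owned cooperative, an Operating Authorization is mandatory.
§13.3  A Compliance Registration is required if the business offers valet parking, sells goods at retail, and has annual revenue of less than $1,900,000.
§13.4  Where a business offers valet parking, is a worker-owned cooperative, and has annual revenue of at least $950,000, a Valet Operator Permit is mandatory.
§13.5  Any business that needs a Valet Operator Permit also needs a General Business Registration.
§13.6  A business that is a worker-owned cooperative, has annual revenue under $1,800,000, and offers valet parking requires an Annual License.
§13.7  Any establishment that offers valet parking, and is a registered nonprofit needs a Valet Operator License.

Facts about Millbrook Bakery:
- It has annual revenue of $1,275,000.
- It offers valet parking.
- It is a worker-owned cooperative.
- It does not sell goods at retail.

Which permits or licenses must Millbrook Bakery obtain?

§13.1 revenue $1,275,000 < $1,625,000 → General Business License required.
§13.2 revenue $1,275,000 ≥ $1,225,000; is a worker-owned cooperative → Operating Authorization not required.
§13.3 offers valet parking; does not sell goods at retail; revenue $1,275,000 < $1,900,000 → Compliance Registration not required.
§13.4 offers valet parking; is a worker-owned cooperative; revenue $1,275,000 ≥ $950,000 → Valet Operator Permit required.
§13.5 Valet Operator Permit is required → General Business Registration also required.
§13.6 is a worker-owned cooperative; revenue $1,275,000 < $1,800,000; offers valet parking → Annual License required.
§13.7 offers valet parking; is a worker-owned cooperative (not: is a registered nonprofit) → Valet Operator License not required.

Annual License, General Business License, General Business Registration, Valet Operator Permit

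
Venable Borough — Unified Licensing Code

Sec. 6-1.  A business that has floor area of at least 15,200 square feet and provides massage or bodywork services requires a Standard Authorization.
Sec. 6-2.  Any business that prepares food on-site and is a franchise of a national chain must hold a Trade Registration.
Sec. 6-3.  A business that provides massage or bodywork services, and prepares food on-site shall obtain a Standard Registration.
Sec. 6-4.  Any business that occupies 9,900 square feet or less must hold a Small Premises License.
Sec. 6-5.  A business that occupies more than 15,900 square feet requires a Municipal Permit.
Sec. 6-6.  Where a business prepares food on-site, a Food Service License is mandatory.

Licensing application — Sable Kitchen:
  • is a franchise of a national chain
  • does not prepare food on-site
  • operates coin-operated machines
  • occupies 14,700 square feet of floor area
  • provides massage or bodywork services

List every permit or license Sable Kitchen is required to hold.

Sec. 6-1. floor area 14,700 square feet < 15,200 square feet; provides massage or bodywork services → Standard Authorization not required.
Sec. 6-2. does not prepare food on-site; is a franchise of a national chain → Trade Registration not required.
Sec. 6-3. provides massage or bodywork services; does not prepare food on-site → Standard Registration not required.
Sec. 6-4. floor area 14,700 square feet > 9,900 square feet → Small Premises License not required.
Sec. 6-5. floor area 14,700 square feet ≤ 15,900 square feet → Municipal Permit not required.
Sec. 6-6. does not prepare food on-site → Food Service License not required.

None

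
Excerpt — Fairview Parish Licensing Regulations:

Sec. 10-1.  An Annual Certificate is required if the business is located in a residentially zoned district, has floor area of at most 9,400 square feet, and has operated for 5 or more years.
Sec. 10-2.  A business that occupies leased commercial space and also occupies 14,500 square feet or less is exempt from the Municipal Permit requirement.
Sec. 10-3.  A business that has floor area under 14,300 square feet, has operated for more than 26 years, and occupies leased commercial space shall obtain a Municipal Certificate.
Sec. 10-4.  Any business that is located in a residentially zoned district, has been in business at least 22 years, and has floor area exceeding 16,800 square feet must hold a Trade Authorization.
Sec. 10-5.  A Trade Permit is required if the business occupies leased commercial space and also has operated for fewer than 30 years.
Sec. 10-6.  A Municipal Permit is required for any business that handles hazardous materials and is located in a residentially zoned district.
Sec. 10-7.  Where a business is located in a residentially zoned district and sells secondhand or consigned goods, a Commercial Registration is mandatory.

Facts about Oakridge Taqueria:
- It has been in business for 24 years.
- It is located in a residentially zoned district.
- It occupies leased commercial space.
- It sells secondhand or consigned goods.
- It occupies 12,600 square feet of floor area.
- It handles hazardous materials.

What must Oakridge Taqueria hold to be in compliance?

Commercial Registration, Trade Permit

Sec. 10-1. is located in a residentially zoned district; floor area 12,600 square feet > 9,400 square feet; years in business 24 ≥ 5 → Annual Certificate not required.
Sec. 10-2. occupies leased commercial space; floor area 12,600 square feet ≤ 14,500 square feet → exempt from Municipal Permit.
Sec. 10-3. floor area 12,600 square feet < 14,300 square feet; years in business 24 ≤ 26; occupies leased commercial space → Municipal Certificate not required.
Sec. 10-4. is located in a residentially zoned district; years in business 24 ≥ 22; floor area 12,600 square feet ≤ 16,800 square feet → Trade Authorization not required.
Sec. 10-5. occupies leased commercial space; years in business 24 < 30 → Trade Permit required.
Sec. 10-6. handles hazardous materials; is located in a residentially zoned district → Municipal Permit required.
Sec. 10-7. is located in a residentially zoned district; sells secondhand or consigned goods → Commercial Registration required.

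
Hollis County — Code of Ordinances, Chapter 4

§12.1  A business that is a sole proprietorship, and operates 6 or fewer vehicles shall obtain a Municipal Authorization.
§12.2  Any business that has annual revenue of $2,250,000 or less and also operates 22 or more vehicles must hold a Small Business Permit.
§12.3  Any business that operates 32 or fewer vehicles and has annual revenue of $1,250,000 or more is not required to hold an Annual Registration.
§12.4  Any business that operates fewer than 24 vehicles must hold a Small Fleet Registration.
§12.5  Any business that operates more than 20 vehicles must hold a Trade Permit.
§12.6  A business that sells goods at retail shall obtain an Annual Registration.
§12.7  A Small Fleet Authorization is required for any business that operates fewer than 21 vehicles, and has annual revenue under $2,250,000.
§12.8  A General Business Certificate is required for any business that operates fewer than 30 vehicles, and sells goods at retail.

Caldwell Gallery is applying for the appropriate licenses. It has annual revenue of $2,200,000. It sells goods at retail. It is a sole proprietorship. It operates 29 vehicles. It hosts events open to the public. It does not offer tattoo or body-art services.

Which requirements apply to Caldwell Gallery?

§12.1 is a sole proprietorship; vehicles 29 > 6 → Municipal Authorization not required.
§12.2 revenue $2,200,000 ≤ $2,250,000; vehicles 29 ≥ 22 → Small Business Permit required.
§12.3 vehicles 29 ≤ 32; revenue $2,200,000 ≥ $1,250,000 → exempt from Annual Registration.
§12.4 vehicles 29 ≥ 24 → Small Fleet Registration not required.
§12.5 vehicles 29 > 20 → Trade Permit required.
§12.6 sells goods at retail → Annual Registration required.
§12.7 vehicles 29 ≥ 21; revenue $2,200,000 < $2,250,000 → Small Fleet Authorization not required.
§12.8 vehicles 29 < 30; sells goods at retail → General Business Certificate required.

General Business Certificate, Small Business Permit, Trade Permit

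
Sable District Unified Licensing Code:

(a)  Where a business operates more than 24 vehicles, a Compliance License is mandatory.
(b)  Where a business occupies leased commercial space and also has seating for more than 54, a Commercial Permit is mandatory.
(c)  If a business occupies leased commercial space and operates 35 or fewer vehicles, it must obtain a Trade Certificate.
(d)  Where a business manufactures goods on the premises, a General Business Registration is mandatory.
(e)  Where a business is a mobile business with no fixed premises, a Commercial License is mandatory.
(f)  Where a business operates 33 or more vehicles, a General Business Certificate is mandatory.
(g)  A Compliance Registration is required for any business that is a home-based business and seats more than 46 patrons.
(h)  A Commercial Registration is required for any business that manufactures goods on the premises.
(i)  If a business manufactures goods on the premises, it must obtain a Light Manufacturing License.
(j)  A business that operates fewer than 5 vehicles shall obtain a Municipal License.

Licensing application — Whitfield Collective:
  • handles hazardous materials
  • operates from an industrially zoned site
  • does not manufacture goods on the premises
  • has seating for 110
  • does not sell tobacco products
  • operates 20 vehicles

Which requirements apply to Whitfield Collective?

(a) vehicles 20 ≤ 24 → Compliance License not required.
(b) operates from an industrially zoned site (not: occupies leased commercial space); seating 110 > 54 → Commercial Permit not required.
(c) operates from an industrially zoned site (not: occupies leased commercial space); vehicles 20 ≤ 35 → Trade Certificate not required.
(d) does not manufacture goods on the premises → General Business Registration not required.
(e) operates from an industrially zoned site (not: is a mobile business with no fixed premises) → Commercial License not required.
(f) vehicles 20 < 33 → General Business Certificate not required.
(g) operates from an industrially zoned site (not: is a home-based business); seating 110 > 46 → Compliance Registration not required.
(h) does not manufacture goods on the premises → Commercial Registration not required.
(i) does not manufacture goods on the premises → Light Manufacturing License not required.
(j) vehicles 20 ≥ 5 → Municipal License not required.

None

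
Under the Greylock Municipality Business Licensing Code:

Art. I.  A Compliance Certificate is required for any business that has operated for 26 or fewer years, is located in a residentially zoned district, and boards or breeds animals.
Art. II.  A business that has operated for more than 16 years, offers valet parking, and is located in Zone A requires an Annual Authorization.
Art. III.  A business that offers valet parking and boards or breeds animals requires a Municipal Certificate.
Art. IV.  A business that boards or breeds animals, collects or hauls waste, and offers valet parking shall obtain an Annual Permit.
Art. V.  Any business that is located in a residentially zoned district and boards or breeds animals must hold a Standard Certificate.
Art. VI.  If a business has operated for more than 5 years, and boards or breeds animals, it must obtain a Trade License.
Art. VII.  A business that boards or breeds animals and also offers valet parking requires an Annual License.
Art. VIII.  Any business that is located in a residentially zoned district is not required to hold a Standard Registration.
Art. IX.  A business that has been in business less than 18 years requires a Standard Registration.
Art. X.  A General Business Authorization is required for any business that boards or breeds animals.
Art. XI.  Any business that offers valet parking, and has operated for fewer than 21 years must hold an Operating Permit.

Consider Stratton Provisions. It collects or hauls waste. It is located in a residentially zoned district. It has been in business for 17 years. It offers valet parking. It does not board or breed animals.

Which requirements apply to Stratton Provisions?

Art. I. years in business 17 ≤ 26; is located in a residentially zoned district; does not board or breed animals → Compliance Certificate not required.
Art. II. years in business 17 > 16; offers valet parking; is located in a residentially zoned district (not: is located in Zone A) → Annual Authorization not required.
Art. III. offers valet parking; does not board or breed animals → Municipal Certificate not required.
Art. IV. does not board or breed animals; collects or hauls waste; offers valet parking → Annual Permit not required.
Art. V. is located in a residentially zoned district; does not board or breed animals → Standard Certificate not required.
Art. VI. years in business 17 > 5; does not board or breed animals → Trade License not required.
Art. VII. does not board or breed animals; offers valet parking → Annual License not required.
Art. VIII. is located in a residentially zoned district → exempt from Standard Registration.
Art. IX. years in business 17 < 18 → Standard Registration required.
Art. X. does not board or breed animals → General Business Authorization not required.
Art. XI. offers valet parking; years in business 17 < 21 → Operating Permit required.

Operating Permit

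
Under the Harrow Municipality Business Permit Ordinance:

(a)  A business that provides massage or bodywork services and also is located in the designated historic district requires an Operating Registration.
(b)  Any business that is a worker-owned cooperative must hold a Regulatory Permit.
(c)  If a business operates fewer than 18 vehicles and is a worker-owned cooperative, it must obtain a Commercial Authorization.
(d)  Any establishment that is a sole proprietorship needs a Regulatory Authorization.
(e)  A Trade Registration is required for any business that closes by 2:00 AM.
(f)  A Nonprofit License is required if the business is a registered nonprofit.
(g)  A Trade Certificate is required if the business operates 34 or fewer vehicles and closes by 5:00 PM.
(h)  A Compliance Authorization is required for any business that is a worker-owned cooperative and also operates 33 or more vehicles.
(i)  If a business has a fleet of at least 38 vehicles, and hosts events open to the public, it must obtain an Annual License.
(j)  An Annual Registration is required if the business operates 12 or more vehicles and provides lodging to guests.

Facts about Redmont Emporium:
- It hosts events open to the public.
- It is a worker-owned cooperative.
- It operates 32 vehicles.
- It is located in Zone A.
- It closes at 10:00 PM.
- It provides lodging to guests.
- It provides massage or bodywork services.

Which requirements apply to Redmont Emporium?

Annual Registration, Regulatory Permit, Trade Registration

(a) provides massage or bodywork services; is located in Zone A (not: is located in the designated historic district) → Operating Registration not required.
(b) is a worker-owned cooperative → Regulatory Permit required.
(c) vehicles 32 ≥ 18; is a worker-owned cooperative → Commercial Authorization not required.
(d) is a worker-owned cooperative (not: is a sole proprietorship) → Regulatory Authorization not required.
(e) closes 10:00 PM, at/before 2:00 AM → Trade Registration required.
(f) is a worker-owned cooperative (not: is a registered nonprofit) → Nonprofit License not required.
(g) vehicles 32 ≤ 34; closes 10:00 PM, after 5:00 PM → Trade Certificate not required.
(h) is a worker-owned cooperative; vehicles 32 < 33 → Compliance Authorization not required.
(i) vehicles 32 < 38; hosts events open to the public → Annual License not required.
(j) vehicles 32 ≥ 12; provides lodging to guests → Annual Registration required.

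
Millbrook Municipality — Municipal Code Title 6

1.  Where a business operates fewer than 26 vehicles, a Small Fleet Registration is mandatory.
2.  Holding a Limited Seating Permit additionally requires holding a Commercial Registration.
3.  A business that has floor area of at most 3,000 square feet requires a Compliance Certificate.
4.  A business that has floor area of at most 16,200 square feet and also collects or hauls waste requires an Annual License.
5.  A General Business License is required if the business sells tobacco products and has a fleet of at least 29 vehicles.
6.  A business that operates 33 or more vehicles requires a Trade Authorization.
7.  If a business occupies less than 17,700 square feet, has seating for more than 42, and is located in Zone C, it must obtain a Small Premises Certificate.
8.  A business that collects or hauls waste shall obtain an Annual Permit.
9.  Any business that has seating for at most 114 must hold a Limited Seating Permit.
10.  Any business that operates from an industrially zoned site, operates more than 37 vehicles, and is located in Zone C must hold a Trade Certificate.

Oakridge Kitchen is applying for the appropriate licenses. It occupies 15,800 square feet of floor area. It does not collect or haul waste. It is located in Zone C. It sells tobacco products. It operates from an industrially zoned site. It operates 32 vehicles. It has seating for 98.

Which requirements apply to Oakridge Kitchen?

Commercial Registration, General Business License, Limited Seating Permit, Small Premises Certificate

1. vehicles 32 ≥ 26 → Small Fleet Registration not required.
2. Limited Seating Permit is required → Commercial Registration also required.
3. floor area 15,800 square feet > 3,000 square feet → Compliance Certificate not required.
4. floor area 15,800 square feet ≤ 16,200 square feet; does not collect or haul waste → Annual License not required.
5. sells tobacco products; vehicles 32 ≥ 29 → General Business License required.
6. vehicles 32 < 33 → Trade Authorization not required.
7. floor area 15,800 square feet < 17,700 square feet; seating 98 > 42; is located in Zone C → Small Premises Certificate required.
8. does not collect or haul waste → Annual Permit not required.
9. seating 98 ≤ 114 → Limited Seating Permit required.
10. operates from an industrially zoned site; vehicles 32 ≤ 37; is located in Zone C → Trade Certificate not required.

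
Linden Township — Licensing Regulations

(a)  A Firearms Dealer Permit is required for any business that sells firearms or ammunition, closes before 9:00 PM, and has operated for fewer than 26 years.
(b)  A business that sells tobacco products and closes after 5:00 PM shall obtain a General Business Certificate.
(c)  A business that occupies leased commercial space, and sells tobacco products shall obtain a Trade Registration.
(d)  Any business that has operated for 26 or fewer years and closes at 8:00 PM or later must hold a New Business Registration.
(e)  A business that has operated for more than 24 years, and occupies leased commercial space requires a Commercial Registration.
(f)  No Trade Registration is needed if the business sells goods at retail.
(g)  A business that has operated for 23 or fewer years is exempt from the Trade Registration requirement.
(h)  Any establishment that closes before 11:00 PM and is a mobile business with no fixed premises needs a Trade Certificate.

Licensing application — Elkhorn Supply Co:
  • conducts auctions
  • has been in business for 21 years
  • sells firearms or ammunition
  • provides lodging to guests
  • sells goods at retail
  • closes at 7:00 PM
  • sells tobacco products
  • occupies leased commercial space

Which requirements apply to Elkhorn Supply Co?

Firearms Dealer Permit, General Business Certificate

(a) sells firearms or ammunition; closes 7:00 PM, at/before 9:00 PM; years in business 21 < 26 → Firearms Dealer Permit required.
(b) sells tobacco products; closes 7:00 PM, after 5:00 PM → General Business Certificate required.
(c) occupies leased commercial space; sells tobacco products → Trade Registration required.
(d) years in business 21 ≤ 26; closes 7:00 PM, at/before 8:00 PM → New Business Registration not required.
(e) years in business 21 ≤ 24; occupies leased commercial space → Commercial Registration not required.
(f) sells goods at retail → exempt from Trade Registration.
(g) years in business 21 ≤ 23 → exempt from Trade Registration.
(h) closes 7:00 PM, at/before 11:00 PM; occupies leased commercial space (not: is a mobile business with no fixed premises) → Trade Certificate not required.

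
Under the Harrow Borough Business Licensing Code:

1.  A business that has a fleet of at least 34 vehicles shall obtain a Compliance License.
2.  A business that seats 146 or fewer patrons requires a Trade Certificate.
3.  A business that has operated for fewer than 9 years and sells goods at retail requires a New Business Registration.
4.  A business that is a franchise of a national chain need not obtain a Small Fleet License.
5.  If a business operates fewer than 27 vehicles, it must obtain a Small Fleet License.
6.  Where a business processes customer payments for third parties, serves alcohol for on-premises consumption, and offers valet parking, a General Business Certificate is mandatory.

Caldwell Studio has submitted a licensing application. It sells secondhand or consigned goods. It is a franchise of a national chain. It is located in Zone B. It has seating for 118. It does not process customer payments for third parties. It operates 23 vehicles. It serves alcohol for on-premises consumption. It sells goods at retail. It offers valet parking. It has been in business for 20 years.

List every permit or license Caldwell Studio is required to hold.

Trade Certificate

1. vehicles 23 < 34 → Compliance License not required.
2. seating 118 ≤ 146 → Trade Certificate required.
3. years in business 20 ≥ 9; sells goods at retail → New Business Registration not required.
4. is a franchise of a national chain → exempt from Small Fleet License.
5. vehicles 23 < 27 → Small Fleet License required.
6. does not process customer payments for third parties; serves alcohol for on-premises consumption; offers valet parking → General Business Certificate not required.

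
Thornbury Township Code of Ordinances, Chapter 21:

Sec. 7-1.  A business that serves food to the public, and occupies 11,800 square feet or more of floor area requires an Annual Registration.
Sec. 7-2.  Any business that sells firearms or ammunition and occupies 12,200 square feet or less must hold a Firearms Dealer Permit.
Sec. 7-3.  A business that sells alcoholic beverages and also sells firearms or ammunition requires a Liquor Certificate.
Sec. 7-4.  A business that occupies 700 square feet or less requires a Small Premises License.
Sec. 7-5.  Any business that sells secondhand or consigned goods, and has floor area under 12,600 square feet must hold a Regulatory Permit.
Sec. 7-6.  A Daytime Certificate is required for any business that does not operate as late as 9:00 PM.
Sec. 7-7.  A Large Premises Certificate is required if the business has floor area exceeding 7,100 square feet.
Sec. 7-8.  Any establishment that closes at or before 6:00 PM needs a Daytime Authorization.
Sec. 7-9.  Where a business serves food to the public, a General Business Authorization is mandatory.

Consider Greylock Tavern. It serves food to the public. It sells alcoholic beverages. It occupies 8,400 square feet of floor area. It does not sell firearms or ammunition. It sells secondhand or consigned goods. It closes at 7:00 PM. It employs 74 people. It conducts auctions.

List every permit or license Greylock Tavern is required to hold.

Sec. 7-1. serves food to the public; floor area 8,400 square feet < 11,800 square feet → Annual Registration not required.
Sec. 7-2. does not sell firearms or ammunition; floor area 8,400 square feet ≤ 12,200 square feet → Firearms Dealer Permit not required.
Sec. 7-3. sells alcoholic beverages; does not sell firearms or ammunition → Liquor Certificate not required.
Sec. 7-4. floor area 8,400 square feet > 700 square feet → Small Premises License not required.
Sec. 7-5. sells secondhand or consigned goods; floor area 8,400 square feet < 12,600 square feet → Regulatory Permit required.
Sec. 7-6. closes 7:00 PM, at/before 9:00 PM → Daytime Certificate required.
Sec. 7-7. floor area 8,400 square feet > 7,100 square feet → Large Premises Certificate required.
Sec. 7-8. closes 7:00 PM, after 6:00 PM → Daytime Authorization not required.
Sec. 7-9. serves food to the public → General Business Authorization required.

Daytime Certificate, General Business Authorization, Large Premises Certificate, Regulatory Permit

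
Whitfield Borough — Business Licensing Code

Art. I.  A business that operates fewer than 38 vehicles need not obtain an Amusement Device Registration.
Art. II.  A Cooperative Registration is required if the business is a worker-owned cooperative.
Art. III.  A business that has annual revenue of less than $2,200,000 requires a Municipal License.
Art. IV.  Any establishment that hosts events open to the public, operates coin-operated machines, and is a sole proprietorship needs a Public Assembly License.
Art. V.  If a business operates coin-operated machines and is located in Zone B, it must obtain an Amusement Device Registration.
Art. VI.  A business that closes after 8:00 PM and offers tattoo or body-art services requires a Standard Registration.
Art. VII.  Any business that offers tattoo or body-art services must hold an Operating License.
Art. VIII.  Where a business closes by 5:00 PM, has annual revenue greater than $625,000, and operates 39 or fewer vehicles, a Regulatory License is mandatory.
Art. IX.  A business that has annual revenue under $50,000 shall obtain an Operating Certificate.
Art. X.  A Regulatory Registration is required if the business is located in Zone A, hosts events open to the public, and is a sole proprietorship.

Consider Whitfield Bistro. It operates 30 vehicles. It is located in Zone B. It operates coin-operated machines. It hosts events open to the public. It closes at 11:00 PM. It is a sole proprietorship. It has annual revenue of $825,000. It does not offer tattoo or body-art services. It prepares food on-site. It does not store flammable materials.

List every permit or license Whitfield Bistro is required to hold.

Municipal License, Public Assembly License

Art. I. vehicles 30 < 38 → exempt from Amusement Device Registration.
Art. II. is a sole proprietorship (not: is a worker-owned cooperative) → Cooperative Registration not required.
Art. III. revenue $825,000 < $2,200,000 → Municipal License required.
Art. IV. hosts events open to the public; operates coin-operated machines; is a sole proprietorship → Public Assembly License required.
Art. V. operates coin-operated machines; is located in Zone B → Amusement Device Registration required.
Art. VI. closes 11:00 PM, after 8:00 PM; does not offer tattoo or body-art services → Standard Registration not required.
Art. VII. does not offer tattoo or body-art services → Operating License not required.
Art. VIII. closes 11:00 PM, after 5:00 PM; revenue $825,000 > $625,000; vehicles 30 ≤ 39 → Regulatory License not required.
Art. IX. revenue $825,000 ≥ $50,000 → Operating Certificate not required.
Art. X. is located in Zone B (not: is located in Zone A); hosts events open to the public; is a sole proprietorship → Regulatory Registration not required.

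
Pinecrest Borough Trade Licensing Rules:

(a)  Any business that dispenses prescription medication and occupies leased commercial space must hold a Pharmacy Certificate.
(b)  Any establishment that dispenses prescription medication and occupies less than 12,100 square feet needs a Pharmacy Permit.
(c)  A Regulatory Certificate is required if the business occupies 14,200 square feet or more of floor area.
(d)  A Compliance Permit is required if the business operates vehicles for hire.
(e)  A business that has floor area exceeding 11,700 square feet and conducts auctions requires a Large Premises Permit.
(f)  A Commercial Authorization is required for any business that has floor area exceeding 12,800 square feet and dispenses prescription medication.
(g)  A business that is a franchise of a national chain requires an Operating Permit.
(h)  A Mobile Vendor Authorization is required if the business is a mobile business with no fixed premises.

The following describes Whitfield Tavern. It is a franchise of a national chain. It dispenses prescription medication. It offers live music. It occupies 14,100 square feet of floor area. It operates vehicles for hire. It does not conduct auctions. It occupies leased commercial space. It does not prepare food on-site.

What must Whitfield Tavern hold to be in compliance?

(a) dispenses prescription medication; occupies leased commercial space → Pharmacy Certificate required.
(b) dispenses prescription medication; floor area 14,100 square feet ≥ 12,100 square feet → Pharmacy Permit not required.
(c) floor area 14,100 square feet < 14,200 square feet → Regulatory Certificate not required.
(d) operates vehicles for hire → Compliance Permit required.
(e) floor area 14,100 square feet > 11,700 square feet; does not conduct auctions → Large Premises Permit not required.
(f) floor area 14,100 square feet > 12,800 square feet; dispenses prescription medication → Commercial Authorization required.
(g) is a franchise of a national chain → Operating Permit required.
(h) occupies leased commercial space (not: is a mobile business with no fixed premises) → Mobile Vendor Authorization not required.

Commercial Authorization, Compliance Permit, Operating Permit, Pharmacy Certificate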